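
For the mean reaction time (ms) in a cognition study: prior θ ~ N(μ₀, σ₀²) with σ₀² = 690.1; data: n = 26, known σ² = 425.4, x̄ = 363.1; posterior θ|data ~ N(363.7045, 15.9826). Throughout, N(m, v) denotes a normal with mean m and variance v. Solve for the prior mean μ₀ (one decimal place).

μ₀ = 389.2

The posterior mean is a precision-weighted average: μ_n = (τ₀μ₀ + τ_data·x̄)/(τ₀+τ_data), with τ₀=1/σ₀² and τ_data=n/σ².
Here τ₀ = 1/690.1 = 0.001449 and τ_data = 26/425.4 = 0.061119, so τ_n = 0.062568.
Rearranging for μ₀: μ₀ = (μ_n·τ_n − τ_data·x̄)/τ₀ = (363.7045·0.062568 − 0.061119·363.1) / 0.001449 = 0.563954/0.001449 ≈ 389.2.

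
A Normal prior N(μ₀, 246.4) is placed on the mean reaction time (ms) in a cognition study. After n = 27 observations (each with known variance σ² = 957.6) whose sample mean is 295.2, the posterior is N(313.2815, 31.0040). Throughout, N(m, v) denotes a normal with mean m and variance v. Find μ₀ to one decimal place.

μ₀ = 438.9

The posterior mean is a precision-weighted average: μ_n = (τ₀μ₀ + τ_data·x̄)/(τ₀+τ_data), with τ₀=1/σ₀² and τ_data=n/σ².
Here τ₀ = 1/246.4 = 0.004058 and τ_data = 27/957.6 = 0.028195, so τ_n = 0.032253.
Rearranging for μ₀: μ₀ = (μ_n·τ_n − τ_data·x̄)/τ₀ = (313.2815·0.032253 − 0.028195·295.2) / 0.004058 = 1.781104/0.004058 ≈ 438.9.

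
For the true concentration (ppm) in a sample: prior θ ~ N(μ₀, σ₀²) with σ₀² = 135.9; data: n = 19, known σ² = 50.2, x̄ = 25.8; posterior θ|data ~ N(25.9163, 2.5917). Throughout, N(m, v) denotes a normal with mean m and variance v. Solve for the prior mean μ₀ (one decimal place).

With known observation variance, the Normal–Normal posterior has precision τ_n = τ₀ + n/σ² and mean μ_n = (τ₀μ₀ + (n/σ²)x̄)/τ_n.
Here τ₀ = 1/135.9 = 0.007358 and τ_data = 19/50.2 = 0.378486, so τ_n = 0.385844.
Rearranging for μ₀: μ₀ = (μ_n·τ_n − τ_data·x̄)/τ₀ = (25.9163·0.385844 − 0.378486·25.8) / 0.007358 = 0.234710/0.007358 ≈ 31.9.

μ₀ = 31.9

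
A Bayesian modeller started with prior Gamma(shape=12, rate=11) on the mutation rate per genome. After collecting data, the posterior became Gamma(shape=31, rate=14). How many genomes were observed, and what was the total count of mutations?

Gamma–Poisson conjugacy: posterior shape = α + Σxᵢ, posterior rate = β + n.
Matching: Σxᵢ = 31 − 12 = 19 and n = 14 − 11 = 3.

n = 3 genomes with total 19 mutations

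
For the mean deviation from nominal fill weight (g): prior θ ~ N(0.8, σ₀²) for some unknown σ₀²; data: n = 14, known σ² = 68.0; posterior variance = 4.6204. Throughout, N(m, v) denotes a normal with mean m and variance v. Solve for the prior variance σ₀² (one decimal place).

σ₀² = 94.8

Posterior precision equals prior precision plus data precision: 1/σ_n² = 1/σ₀² + n/σ².
So 1/σ₀² = 1/4.6204 − 14/68.0 = 0.216431 − 0.205882 = 0.010549.
Hence σ₀² = 1/0.010549 ≈ 94.8.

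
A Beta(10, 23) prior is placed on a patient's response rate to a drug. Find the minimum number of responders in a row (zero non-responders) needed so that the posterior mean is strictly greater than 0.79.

k = 77

After k responders and 0 non-responders the posterior is Beta(10+k, 23), with mean (10+k)/(10+23+k).
Set (10+k)/(33+k) > 0.79 and solve: k > (0.79·33 − 10)/(1 − 0.79) = 76.524.
The smallest integer exceeding 76.524 is 77, and checking k=77: (87)/(110) = 0.7909 > 0.79.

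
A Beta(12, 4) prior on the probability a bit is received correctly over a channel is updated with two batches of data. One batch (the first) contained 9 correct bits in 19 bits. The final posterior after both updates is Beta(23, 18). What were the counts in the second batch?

Because Beta–binomial updating is additive in the counts, the combined data contributed (α_post−α_prior, β_post−β_prior) successes and failures.
Total across both batches: 23−12=11 correct bits, 18−4=14 errors.
Subtract the first batch: 11−9=2 correct bits and 14−10=4 errors.

2 correct bits and 4 errors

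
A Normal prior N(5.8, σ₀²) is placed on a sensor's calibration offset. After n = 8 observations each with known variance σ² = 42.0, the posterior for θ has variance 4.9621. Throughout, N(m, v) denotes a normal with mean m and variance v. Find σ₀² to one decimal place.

σ₀² = 90.5

Posterior precision equals prior precision plus data precision: 1/σ_n² = 1/σ₀² + n/σ².
So 1/σ₀² = 1/4.9621 − 8/42.0 = 0.201528 − 0.190476 = 0.011052.
Hence σ₀² = 1/0.011052 ≈ 90.5.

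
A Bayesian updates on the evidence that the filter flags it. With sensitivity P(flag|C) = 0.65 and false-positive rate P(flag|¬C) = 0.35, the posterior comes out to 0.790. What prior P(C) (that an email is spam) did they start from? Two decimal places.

Bayes' rule in odds form gives O(C|E) = O(C)·[P(E|C)/P(E|¬C)], hence O(C) = O(C|E)/LR.
Posterior odds = 0.790/(1−0.790) = 3.7619. LR = 0.65/0.35 = 1.8571.
Prior odds = 3.7619/1.8571 = 2.0257, so P(C) = 2.0257/(1+2.0257) ≈ 0.67.

P(C) = 0.67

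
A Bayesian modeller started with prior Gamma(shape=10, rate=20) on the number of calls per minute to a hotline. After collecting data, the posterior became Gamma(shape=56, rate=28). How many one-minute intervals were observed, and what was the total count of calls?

A Gamma(α, β) prior (rate parametrization) on a Poisson rate with n observations summing to S gives posterior Gamma(α+S, β+n).
Matching: Σxᵢ = 56 − 10 = 46 and n = 28 − 20 = 8.

n = 8 one-minute intervals with total 46 calls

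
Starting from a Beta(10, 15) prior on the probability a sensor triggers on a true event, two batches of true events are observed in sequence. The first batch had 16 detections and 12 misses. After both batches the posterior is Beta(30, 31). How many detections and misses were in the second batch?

Because Beta–binomial updating is additive in the counts, the combined data contributed (α_post−α_prior, β_post−β_prior) successes and failures.
Total across both batches: 30−10=20 detections, 31−15=16 misses.
Subtract the first batch: 20−16=4 detections and 16−12=4 misses.

4 detections and 4 misses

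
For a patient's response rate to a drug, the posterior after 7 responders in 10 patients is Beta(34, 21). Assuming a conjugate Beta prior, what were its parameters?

Under Beta–binomial conjugacy the posterior parameters are (a+s, b+f).
So a = 34 − 7 = 27 and b = 21 − 3 = 18.

Beta(27, 18)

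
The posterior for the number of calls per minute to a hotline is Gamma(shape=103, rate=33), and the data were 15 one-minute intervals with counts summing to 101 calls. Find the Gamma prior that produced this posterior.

A Gamma(α, β) prior (rate parametrization) on a Poisson rate with n observations summing to S gives posterior Gamma(α+S, β+n).
So α = 103 − 101 = 2 and β = 33 − 15 = 18.

Gamma(shape=2, rate=18)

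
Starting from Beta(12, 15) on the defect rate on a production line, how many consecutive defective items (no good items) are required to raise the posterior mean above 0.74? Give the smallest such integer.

After k defective items and 0 good items the posterior is Beta(12+k, 15), with mean (12+k)/(12+15+k).
Set (12+k)/(27+k) > 0.74 and solve: k > (0.74·27 − 12)/(1 − 0.74) = 30.692.
The smallest integer exceeding 30.692 is 31.

k = 31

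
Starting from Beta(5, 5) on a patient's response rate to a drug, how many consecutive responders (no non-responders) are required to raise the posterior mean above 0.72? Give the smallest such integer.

k = 8

After k responders and 0 non-responders the posterior is Beta(5+k, 5), with mean (5+k)/(5+5+k).
Set (5+k)/(10+k) > 0.72 and solve: k > (0.72·10 − 5)/(1 − 0.72) = 7.857.
The smallest integer exceeding 7.857 is 8, and checking k=8: (13)/(18) = 0.7222 > 0.72.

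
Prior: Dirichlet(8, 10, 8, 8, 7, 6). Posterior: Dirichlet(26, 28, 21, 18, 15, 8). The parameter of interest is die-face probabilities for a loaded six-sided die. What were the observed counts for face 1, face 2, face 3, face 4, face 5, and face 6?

counts (18, 18, 13, 10, 8, 2)

For a Dirichlet(α) prior with multinomial counts c, the posterior is Dirichlet(α + c) componentwise.
Counts are posterior − prior componentwise: 26−8=18, 28−10=18, 21−8=13, 18−8=10, 15−7=8, 8−6=2.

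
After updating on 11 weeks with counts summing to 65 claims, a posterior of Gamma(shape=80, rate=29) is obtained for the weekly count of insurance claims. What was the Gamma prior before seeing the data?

Gamma(shape=15, rate=18)

Gamma–Poisson conjugacy: posterior shape = α + Σxᵢ, posterior rate = β + n.
So α = 80 − 65 = 15 and β = 29 − 11 = 18.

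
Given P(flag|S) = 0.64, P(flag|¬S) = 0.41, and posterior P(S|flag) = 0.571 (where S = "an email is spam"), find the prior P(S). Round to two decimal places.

P(S) = 0.46

In odds form, posterior odds = prior odds × likelihood ratio, so prior odds = posterior odds ÷ LR.
Posterior odds = 0.571/(1−0.571) = 1.3310. LR = 0.64/0.41 = 1.5610.
Prior odds = 1.3310/1.5610 = 0.8527, so P(S) = 0.8527/(1+0.8527) ≈ 0.46.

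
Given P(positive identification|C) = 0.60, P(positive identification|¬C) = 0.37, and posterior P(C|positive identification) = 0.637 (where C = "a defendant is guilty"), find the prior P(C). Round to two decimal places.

Bayes' rule in odds form gives O(C|E) = O(C)·[P(E|C)/P(E|¬C)], hence O(C) = O(C|E)/LR.
Posterior odds = 0.637/(1−0.637) = 1.7548. LR = 0.60/0.37 = 1.6216.
Prior odds = 1.7548/1.6216 = 1.0821, so P(C) = 1.0821/(1+1.0821) ≈ 0.52.

P(C) = 0.52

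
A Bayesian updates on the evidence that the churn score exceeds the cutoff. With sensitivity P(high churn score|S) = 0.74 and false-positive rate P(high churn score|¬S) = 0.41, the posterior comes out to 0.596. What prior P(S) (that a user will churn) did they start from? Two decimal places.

P(S) = 0.45

In odds form, posterior odds = prior odds × likelihood ratio, so prior odds = posterior odds ÷ LR.
Posterior odds = 0.596/(1−0.596) = 1.4752. LR = 0.74/0.41 = 1.8049.
Prior odds = 1.4752/1.8049 = 0.8173, so P(S) = 0.8173/(1+0.8173) ≈ 0.45.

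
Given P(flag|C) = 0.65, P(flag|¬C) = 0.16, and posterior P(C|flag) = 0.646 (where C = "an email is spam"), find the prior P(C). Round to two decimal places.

P(C) = 0.31

In odds form, posterior odds = prior odds × likelihood ratio, so prior odds = posterior odds ÷ LR.
Posterior odds = 0.646/(1−0.646) = 1.8249. LR = 0.65/0.16 = 4.0625.
Prior odds = 1.8249/4.0625 = 0.4492, so P(C) = 0.4492/(1+0.4492) ≈ 0.31.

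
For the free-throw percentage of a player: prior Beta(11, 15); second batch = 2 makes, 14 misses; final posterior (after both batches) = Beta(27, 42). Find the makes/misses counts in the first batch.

14 makes and 13 misses

Sequential conjugate updates are equivalent to a single update on the pooled data, so total successes = posterior α − prior α and total failures = posterior β − prior β.
Total across both batches: 27−11=16 makes, 42−15=27 misses.
Subtract the second batch: 16−2=14 makes and 27−14=13 misses.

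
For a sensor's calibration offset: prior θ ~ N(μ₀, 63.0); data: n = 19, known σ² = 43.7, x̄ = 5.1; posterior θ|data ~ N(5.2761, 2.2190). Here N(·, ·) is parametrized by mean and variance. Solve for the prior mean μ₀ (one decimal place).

The posterior mean is a precision-weighted average: μ_n = (τ₀μ₀ + τ_data·x̄)/(τ₀+τ_data), with τ₀=1/σ₀² and τ_data=n/σ².
Here τ₀ = 1/63.0 = 0.015873 and τ_data = 19/43.7 = 0.434783, so τ_n = 0.450656.
Rearranging for μ₀: μ₀ = (μ_n·τ_n − τ_data·x̄)/τ₀ = (5.2761·0.450656 − 0.434783·5.1) / 0.015873 = 0.160313/0.015873 ≈ 10.1.

μ₀ = 10.1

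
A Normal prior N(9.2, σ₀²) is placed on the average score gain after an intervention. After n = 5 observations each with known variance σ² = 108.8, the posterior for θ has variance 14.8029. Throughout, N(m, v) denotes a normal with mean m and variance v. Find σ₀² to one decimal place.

Posterior precision equals prior precision plus data precision: 1/σ_n² = 1/σ₀² + n/σ².
So 1/σ₀² = 1/14.8029 − 5/108.8 = 0.067554 − 0.045956 = 0.021598.
Hence σ₀² = 1/0.021598 ≈ 46.3.

σ₀² = 46.3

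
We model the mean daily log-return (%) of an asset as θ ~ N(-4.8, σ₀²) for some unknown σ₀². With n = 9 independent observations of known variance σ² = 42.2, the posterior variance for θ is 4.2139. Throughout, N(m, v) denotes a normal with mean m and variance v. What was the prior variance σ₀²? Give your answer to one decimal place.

For the Normal–Normal model with known σ², precisions add: τ_n = τ₀ + n/σ².
So 1/σ₀² = 1/4.2139 − 9/42.2 = 0.237310 − 0.213270 = 0.024040.
Hence σ₀² = 1/0.024040 ≈ 41.6.

σ₀² = 41.6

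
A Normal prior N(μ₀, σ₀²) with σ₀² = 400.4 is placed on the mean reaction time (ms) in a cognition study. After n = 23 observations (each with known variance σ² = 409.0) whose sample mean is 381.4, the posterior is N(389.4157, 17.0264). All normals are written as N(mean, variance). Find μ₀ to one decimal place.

μ₀ = 569.9

The posterior mean is a precision-weighted average: μ_n = (τ₀μ₀ + τ_data·x̄)/(τ₀+τ_data), with τ₀=1/σ₀² and τ_data=n/σ².
Here τ₀ = 1/400.4 = 0.002498 and τ_data = 23/409.0 = 0.056235, so τ_n = 0.058733.
Rearranging for μ₀: μ₀ = (μ_n·τ_n − τ_data·x̄)/τ₀ = (389.4157·0.058733 − 0.056235·381.4) / 0.002498 = 1.423523/0.002498 ≈ 569.9.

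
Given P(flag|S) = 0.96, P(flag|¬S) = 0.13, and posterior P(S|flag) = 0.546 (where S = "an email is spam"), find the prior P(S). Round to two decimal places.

P(S) = 0.14

Bayes' rule in odds form gives O(S|E) = O(S)·[P(E|S)/P(E|¬S)], hence O(S) = O(S|E)/LR.
Posterior odds = 0.546/(1−0.546) = 1.2026. LR = 0.96/0.13 = 7.3846.
Prior odds = 1.2026/7.3846 = 0.1629, so P(S) = 0.1629/(1+0.1629) ≈ 0.14.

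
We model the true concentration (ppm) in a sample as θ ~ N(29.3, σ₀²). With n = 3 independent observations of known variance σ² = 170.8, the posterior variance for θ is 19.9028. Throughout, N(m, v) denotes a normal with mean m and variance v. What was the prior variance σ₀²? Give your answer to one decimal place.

For the Normal–Normal model with known σ², precisions add: τ_n = τ₀ + n/σ².
So 1/σ₀² = 1/19.9028 − 3/170.8 = 0.050244 − 0.017564 = 0.032680.
Hence σ₀² = 1/0.032680 ≈ 30.6.

σ₀² = 30.6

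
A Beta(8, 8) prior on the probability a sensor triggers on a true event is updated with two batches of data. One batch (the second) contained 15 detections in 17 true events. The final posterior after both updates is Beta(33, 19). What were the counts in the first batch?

Sequential conjugate updates are equivalent to a single update on the pooled data, so total successes = posterior α − prior α and total failures = posterior β − prior β.
Total across both batches: 33−8=25 detections, 19−8=11 misses.
Subtract the second batch: 25−15=10 detections and 11−2=9 misses.

10 detections and 9 misses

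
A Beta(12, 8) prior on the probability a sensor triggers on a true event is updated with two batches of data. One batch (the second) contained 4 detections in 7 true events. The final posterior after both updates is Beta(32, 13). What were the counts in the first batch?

Sequential conjugate updates are equivalent to a single update on the pooled data, so total successes = posterior α − prior α and total failures = posterior β − prior β.
Total across both batches: 32−12=20 detections, 13−8=5 misses.
Subtract the second batch: 20−4=16 detections and 5−3=2 misses.

16 detections and 2 misses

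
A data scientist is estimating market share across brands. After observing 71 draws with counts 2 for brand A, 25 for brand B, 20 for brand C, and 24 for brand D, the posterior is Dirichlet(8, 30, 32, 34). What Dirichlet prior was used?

For a Dirichlet(α) prior with multinomial counts c, the posterior is Dirichlet(α + c) componentwise.
Subtract each count from the matching posterior parameter: 8−2=6, 30−25=5, 32−20=12, 34−24=10.

Dirichlet(6, 5, 12, 10)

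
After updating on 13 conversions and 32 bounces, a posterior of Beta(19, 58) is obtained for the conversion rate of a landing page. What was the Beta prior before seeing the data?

Beta(6, 26)

A Beta(a, b) prior with s successes and f failures in binomial data gives a Beta(a+s, b+f) posterior.
Subtract the data counts: 19−13=6, 58−32=26.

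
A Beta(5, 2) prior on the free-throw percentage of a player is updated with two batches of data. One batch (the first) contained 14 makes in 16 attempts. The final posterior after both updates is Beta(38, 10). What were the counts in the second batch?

19 makes and 6 misses

Sequential conjugate updates are equivalent to a single update on the pooled data, so total successes = posterior α − prior α and total failures = posterior β − prior β.
Total across both batches: 38−5=33 makes, 10−2=8 misses.
Subtract the first batch: 33−14=19 makes and 8−2=6 misses.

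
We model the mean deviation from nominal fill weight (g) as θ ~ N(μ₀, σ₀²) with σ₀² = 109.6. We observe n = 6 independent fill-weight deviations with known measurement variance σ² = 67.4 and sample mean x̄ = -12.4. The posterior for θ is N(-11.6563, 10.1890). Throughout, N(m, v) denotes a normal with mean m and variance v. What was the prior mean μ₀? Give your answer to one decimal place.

μ₀ = -4.4

The posterior mean is a precision-weighted average: μ_n = (τ₀μ₀ + τ_data·x̄)/(τ₀+τ_data), with τ₀=1/σ₀² and τ_data=n/σ².
Here τ₀ = 1/109.6 = 0.009124 and τ_data = 6/67.4 = 0.089021, so τ_n = 0.098145.
Rearranging for μ₀: μ₀ = (μ_n·τ_n − τ_data·x̄)/τ₀ = (-11.6563·0.098145 − 0.089021·-12.4) / 0.009124 = -0.040147/0.009124 ≈ -4.4.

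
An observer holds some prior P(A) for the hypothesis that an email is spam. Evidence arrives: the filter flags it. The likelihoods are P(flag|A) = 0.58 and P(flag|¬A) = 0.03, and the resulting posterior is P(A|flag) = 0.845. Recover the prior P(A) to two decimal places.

P(A) = 0.22

In odds form, posterior odds = prior odds × likelihood ratio, so prior odds = posterior odds ÷ LR.
Posterior odds = 0.845/(1−0.845) = 5.4516. LR = 0.58/0.03 = 19.3333.
Prior odds = 5.4516/19.3333 = 0.2820, so P(A) = 0.2820/(1+0.2820) ≈ 0.22.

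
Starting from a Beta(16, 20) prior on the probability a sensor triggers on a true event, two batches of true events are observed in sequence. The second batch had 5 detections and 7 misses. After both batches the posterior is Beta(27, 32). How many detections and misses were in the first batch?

Because Beta–binomial updating is additive in the counts, the combined data contributed (α_post−α_prior, β_post−β_prior) successes and failures.
Total across both batches: 27−16=11 detections, 32−20=12 misses.
Subtract the second batch: 11−5=6 detections and 12−7=5 misses.

6 detections and 5 misses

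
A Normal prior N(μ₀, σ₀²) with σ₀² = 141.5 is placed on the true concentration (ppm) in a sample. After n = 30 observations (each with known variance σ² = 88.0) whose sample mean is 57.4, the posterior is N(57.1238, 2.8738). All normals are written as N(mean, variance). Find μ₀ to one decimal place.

μ₀ = 43.8

The posterior mean is a precision-weighted average: μ_n = (τ₀μ₀ + τ_data·x̄)/(τ₀+τ_data), with τ₀=1/σ₀² and τ_data=n/σ².
Here τ₀ = 1/141.5 = 0.007067 and τ_data = 30/88.0 = 0.340909, so τ_n = 0.347976.
Rearranging for μ₀: μ₀ = (μ_n·τ_n − τ_data·x̄)/τ₀ = (57.1238·0.347976 − 0.340909·57.4) / 0.007067 = 0.309535/0.007067 ≈ 43.8.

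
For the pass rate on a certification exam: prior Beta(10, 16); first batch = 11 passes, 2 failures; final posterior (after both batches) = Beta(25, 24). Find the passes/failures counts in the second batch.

Sequential conjugate updates are equivalent to a single update on the pooled data, so total successes = posterior α − prior α and total failures = posterior β − prior β.
Total across both batches: 25−10=15 passes, 24−16=8 failures.
Subtract the first batch: 15−11=4 passes and 8−2=6 failures.

4 passes and 6 failures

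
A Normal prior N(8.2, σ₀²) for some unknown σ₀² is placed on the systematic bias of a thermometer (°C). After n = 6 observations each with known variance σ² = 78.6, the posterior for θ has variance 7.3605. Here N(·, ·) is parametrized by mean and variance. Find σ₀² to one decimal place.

For the Normal–Normal model with known σ², precisions add: τ_n = τ₀ + n/σ².
So 1/σ₀² = 1/7.3605 − 6/78.6 = 0.135860 − 0.076336 = 0.059524.
Hence σ₀² = 1/0.059524 ≈ 16.8.

σ₀² = 16.8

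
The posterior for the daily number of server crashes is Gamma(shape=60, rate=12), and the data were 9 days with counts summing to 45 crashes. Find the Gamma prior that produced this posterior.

A Gamma(α, β) prior (rate parametrization) on a Poisson rate with n observations summing to S gives posterior Gamma(α+S, β+n).
So α = 60 − 45 = 15 and β = 12 − 9 = 3.

Gamma(shape=15, rate=3)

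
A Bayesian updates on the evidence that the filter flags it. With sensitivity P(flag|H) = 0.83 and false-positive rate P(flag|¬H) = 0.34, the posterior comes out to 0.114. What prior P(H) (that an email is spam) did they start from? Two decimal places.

Bayes' rule in odds form gives O(H|E) = O(H)·[P(E|H)/P(E|¬H)], hence O(H) = O(H|E)/LR.
Posterior odds = 0.114/(1−0.114) = 0.1287. LR = 0.83/0.34 = 2.4412.
Prior odds = 0.1287/2.4412 = 0.0527, so P(H) = 0.0527/(1+0.0527) ≈ 0.05.

P(H) = 0.05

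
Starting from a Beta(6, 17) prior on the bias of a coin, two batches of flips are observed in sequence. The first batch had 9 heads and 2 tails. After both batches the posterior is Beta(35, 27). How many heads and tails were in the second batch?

Because Beta–binomial updating is additive in the counts, the combined data contributed (α_post−α_prior, β_post−β_prior) successes and failures.
Total across both batches: 35−6=29 heads, 27−17=10 tails.
Subtract the first batch: 29−9=20 heads and 10−2=8 tails.

20 heads and 8 tails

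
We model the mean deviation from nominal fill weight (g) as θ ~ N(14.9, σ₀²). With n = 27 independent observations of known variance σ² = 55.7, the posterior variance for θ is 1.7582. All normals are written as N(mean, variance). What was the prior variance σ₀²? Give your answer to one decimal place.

Posterior precision equals prior precision plus data precision: 1/σ_n² = 1/σ₀² + n/σ².
So 1/σ₀² = 1/1.7582 − 27/55.7 = 0.568764 − 0.484740 = 0.084024.
Hence σ₀² = 1/0.084024 ≈ 11.9.

σ₀² = 11.9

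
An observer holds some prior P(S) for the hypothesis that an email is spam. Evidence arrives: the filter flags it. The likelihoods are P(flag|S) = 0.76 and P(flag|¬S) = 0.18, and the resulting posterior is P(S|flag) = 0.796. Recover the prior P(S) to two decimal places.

Bayes' rule in odds form gives O(S|E) = O(S)·[P(E|S)/P(E|¬S)], hence O(S) = O(S|E)/LR.
Posterior odds = 0.796/(1−0.796) = 3.9020. LR = 0.76/0.18 = 4.2222.
Prior odds = 3.9020/4.2222 = 0.9242, so P(S) = 0.9242/(1+0.9242) ≈ 0.48.

P(S) = 0.48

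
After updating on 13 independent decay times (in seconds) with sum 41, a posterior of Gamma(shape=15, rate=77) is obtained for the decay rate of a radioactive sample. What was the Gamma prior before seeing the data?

For an exponential likelihood with a Gamma(α, β) prior on the rate, n observations with total T give posterior Gamma(α+n, β+T).
So α = 15 − 13 = 2 and β = 77 − 41 = 36.

Gamma(shape=2, rate=36)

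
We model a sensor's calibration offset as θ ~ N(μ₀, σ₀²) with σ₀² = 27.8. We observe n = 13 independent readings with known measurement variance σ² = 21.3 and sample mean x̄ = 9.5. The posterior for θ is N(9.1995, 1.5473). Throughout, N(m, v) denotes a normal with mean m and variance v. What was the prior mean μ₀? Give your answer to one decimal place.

μ₀ = 4.1

With known observation variance, the Normal–Normal posterior has precision τ_n = τ₀ + n/σ² and mean μ_n = (τ₀μ₀ + (n/σ²)x̄)/τ_n.
Here τ₀ = 1/27.8 = 0.035971 and τ_data = 13/21.3 = 0.610329, so τ_n = 0.646300.
Rearranging for μ₀: μ₀ = (μ_n·τ_n − τ_data·x̄)/τ₀ = (9.1995·0.646300 − 0.610329·9.5) / 0.035971 = 0.147511/0.035971 ≈ 4.1.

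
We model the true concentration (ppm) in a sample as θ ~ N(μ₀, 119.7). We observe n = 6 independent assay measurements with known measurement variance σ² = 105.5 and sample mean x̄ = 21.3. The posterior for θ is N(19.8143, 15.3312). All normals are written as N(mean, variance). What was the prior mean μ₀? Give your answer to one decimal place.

μ₀ = 9.7

The posterior mean is a precision-weighted average: μ_n = (τ₀μ₀ + τ_data·x̄)/(τ₀+τ_data), with τ₀=1/σ₀² and τ_data=n/σ².
Here τ₀ = 1/119.7 = 0.008354 and τ_data = 6/105.5 = 0.056872, so τ_n = 0.065226.
Rearranging for μ₀: μ₀ = (μ_n·τ_n − τ_data·x̄)/τ₀ = (19.8143·0.065226 − 0.056872·21.3) / 0.008354 = 0.081034/0.008354 ≈ 9.7.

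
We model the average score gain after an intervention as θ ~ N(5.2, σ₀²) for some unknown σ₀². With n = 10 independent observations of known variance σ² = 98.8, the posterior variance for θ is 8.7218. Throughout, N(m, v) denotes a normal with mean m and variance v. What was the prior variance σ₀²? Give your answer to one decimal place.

For the Normal–Normal model with known σ², precisions add: τ_n = τ₀ + n/σ².
So 1/σ₀² = 1/8.7218 − 10/98.8 = 0.114655 − 0.101215 = 0.013440.
Hence σ₀² = 1/0.013440 ≈ 74.4.

σ₀² = 74.4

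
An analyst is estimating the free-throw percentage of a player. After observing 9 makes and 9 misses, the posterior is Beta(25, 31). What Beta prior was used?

Beta(16, 22)

Under Beta–binomial conjugacy the posterior parameters are (a+s, b+f).
So a = 25 − 9 = 16 and b = 31 − 9 = 22.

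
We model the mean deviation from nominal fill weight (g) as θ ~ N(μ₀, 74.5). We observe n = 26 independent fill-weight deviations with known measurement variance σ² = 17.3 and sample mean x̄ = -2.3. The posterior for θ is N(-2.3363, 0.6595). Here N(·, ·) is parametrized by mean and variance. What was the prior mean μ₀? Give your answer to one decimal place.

The posterior mean is a precision-weighted average: μ_n = (τ₀μ₀ + τ_data·x̄)/(τ₀+τ_data), with τ₀=1/σ₀² and τ_data=n/σ².
Here τ₀ = 1/74.5 = 0.013423 and τ_data = 26/17.3 = 1.502890, so τ_n = 1.516313.
Rearranging for μ₀: μ₀ = (μ_n·τ_n − τ_data·x̄)/τ₀ = (-2.3363·1.516313 − 1.502890·-2.3) / 0.013423 = -0.085915/0.013423 ≈ -6.4.

μ₀ = -6.4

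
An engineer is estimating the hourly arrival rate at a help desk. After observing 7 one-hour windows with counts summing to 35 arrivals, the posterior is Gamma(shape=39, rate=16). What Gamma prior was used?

Gamma(shape=4, rate=9)

Gamma–Poisson conjugacy: posterior shape = α + Σxᵢ, posterior rate = β + n.
So α = 39 − 35 = 4 and β = 16 − 7 = 9.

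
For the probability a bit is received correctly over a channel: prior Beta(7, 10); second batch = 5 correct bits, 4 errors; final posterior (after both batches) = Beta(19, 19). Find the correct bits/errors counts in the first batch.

Sequential conjugate updates are equivalent to a single update on the pooled data, so total successes = posterior α − prior α and total failures = posterior β − prior β.
Total across both batches: 19−7=12 correct bits, 19−10=9 errors.
Subtract the second batch: 12−5=7 correct bits and 9−4=5 errors.

7 correct bits and 5 errors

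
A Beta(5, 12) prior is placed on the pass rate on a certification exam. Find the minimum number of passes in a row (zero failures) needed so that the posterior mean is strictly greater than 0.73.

After k passes and 0 failures the posterior is Beta(5+k, 12), with mean (5+k)/(5+12+k).
Set (5+k)/(17+k) > 0.73 and solve: k > (0.73·17 − 5)/(1 − 0.73) = 27.444.
The smallest integer exceeding 27.444 is 28.

k = 28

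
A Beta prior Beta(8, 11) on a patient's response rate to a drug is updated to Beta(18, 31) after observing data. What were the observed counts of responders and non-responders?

10 responders and 20 non-responders

Beta is conjugate to the binomial likelihood: posterior = Beta(α+s, β+f).
So s = 18 − 8 = 10 and f = 31 − 11 = 20.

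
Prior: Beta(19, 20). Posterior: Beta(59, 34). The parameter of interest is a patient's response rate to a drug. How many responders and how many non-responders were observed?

40 responders and 14 non-responders

Under Beta–binomial conjugacy the posterior parameters are (a+s, b+f).
So s = 59 − 19 = 40 and f = 34 − 20 = 14.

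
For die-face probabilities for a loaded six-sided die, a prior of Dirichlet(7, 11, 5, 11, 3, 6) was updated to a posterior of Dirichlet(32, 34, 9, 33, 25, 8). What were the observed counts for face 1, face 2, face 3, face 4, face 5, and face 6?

counts (25, 23, 4, 22, 22, 2)

For a Dirichlet(α) prior with multinomial counts c, the posterior is Dirichlet(α + c) componentwise.
Counts are posterior − prior componentwise: 32−7=25, 34−11=23, 9−5=4, 33−11=22, 25−3=22, 8−6=2.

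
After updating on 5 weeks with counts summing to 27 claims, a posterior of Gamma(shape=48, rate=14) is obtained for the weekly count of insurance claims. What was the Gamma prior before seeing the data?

Gamma–Poisson conjugacy: posterior shape = α + Σxᵢ, posterior rate = β + n.
So α = 48 − 27 = 21 and β = 14 − 5 = 9.

Gamma(shape=21, rate=9)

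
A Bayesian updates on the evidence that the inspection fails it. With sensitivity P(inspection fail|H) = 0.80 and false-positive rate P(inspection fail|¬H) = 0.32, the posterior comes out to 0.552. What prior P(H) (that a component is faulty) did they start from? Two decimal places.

P(H) = 0.33

Bayes' rule in odds form gives O(H|E) = O(H)·[P(E|H)/P(E|¬H)], hence O(H) = O(H|E)/LR.
Posterior odds = 0.552/(1−0.552) = 1.2321. LR = 0.80/0.32 = 2.5000.
Prior odds = 1.2321/2.5000 = 0.4928, so P(H) = 0.4928/(1+0.4928) ≈ 0.33.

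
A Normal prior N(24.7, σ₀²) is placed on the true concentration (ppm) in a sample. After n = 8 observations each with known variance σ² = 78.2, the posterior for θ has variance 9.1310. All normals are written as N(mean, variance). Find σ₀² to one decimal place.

σ₀² = 138.6

Posterior precision equals prior precision plus data precision: 1/σ_n² = 1/σ₀² + n/σ².
So 1/σ₀² = 1/9.1310 − 8/78.2 = 0.109517 − 0.102302 = 0.007215.
Hence σ₀² = 1/0.007215 ≈ 138.6.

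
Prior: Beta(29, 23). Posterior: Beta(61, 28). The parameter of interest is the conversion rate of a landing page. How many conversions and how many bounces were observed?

32 conversions and 5 bounces

Under Beta–binomial conjugacy the posterior parameters are (a+s, b+f).
So s = 61 − 29 = 32 and f = 28 − 23 = 5.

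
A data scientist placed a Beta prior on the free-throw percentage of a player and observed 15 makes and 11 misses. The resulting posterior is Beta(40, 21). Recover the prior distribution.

Beta is conjugate to the binomial likelihood: posterior = Beta(a+s, b+f).
So a = 40 − 15 = 25 and b = 21 − 11 = 10.

Beta(25, 10)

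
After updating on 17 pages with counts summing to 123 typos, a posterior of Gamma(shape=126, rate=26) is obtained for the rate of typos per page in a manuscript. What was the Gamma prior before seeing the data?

A Gamma(α, β) prior (rate parametrization) on a Poisson rate with n observations summing to S gives posterior Gamma(α+S, β+n).
So α = 126 − 123 = 3 and β = 26 − 17 = 9.

Gamma(shape=3, rate=9)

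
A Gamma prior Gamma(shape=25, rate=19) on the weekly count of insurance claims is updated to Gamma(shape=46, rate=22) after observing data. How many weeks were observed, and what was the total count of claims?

Gamma–Poisson conjugacy: posterior shape = α + Σxᵢ, posterior rate = β + n.
Matching: Σxᵢ = 46 − 25 = 21 and n = 22 − 19 = 3.

n = 3 weeks with total 21 claims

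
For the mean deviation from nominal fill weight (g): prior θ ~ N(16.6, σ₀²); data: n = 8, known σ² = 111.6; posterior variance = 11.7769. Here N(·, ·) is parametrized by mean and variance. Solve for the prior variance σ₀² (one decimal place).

σ₀² = 75.6

For the Normal–Normal model with known σ², precisions add: τ_n = τ₀ + n/σ².
So 1/σ₀² = 1/11.7769 − 8/111.6 = 0.084912 − 0.071685 = 0.013227.
Hence σ₀² = 1/0.013227 ≈ 75.6.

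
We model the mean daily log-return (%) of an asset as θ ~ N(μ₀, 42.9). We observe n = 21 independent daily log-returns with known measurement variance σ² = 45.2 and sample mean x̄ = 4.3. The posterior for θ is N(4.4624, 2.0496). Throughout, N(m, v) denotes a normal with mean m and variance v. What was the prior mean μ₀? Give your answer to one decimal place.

μ₀ = 7.7

With known observation variance, the Normal–Normal posterior has precision τ_n = τ₀ + n/σ² and mean μ_n = (τ₀μ₀ + (n/σ²)x̄)/τ_n.
Here τ₀ = 1/42.9 = 0.023310 and τ_data = 21/45.2 = 0.464602, so τ_n = 0.487912.
Rearranging for μ₀: μ₀ = (μ_n·τ_n − τ_data·x̄)/τ₀ = (4.4624·0.487912 − 0.464602·4.3) / 0.023310 = 0.179470/0.023310 ≈ 7.7.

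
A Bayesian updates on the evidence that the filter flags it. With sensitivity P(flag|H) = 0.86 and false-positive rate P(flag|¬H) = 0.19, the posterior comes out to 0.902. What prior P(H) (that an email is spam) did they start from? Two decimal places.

In odds form, posterior odds = prior odds × likelihood ratio, so prior odds = posterior odds ÷ LR.
Posterior odds = 0.902/(1−0.902) = 9.2041. LR = 0.86/0.19 = 4.5263.
Prior odds = 9.2041/4.5263 = 2.0335, so P(H) = 2.0335/(1+2.0335) ≈ 0.67.

P(H) = 0.67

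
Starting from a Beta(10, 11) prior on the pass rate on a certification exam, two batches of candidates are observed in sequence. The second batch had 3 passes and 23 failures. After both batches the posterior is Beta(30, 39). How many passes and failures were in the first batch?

17 passes and 5 failures

Sequential conjugate updates are equivalent to a single update on the pooled data, so total successes = posterior α − prior α and total failures = posterior β − prior β.
Total across both batches: 30−10=20 passes, 39−11=28 failures.
Subtract the second batch: 20−3=17 passes and 28−23=5 failures.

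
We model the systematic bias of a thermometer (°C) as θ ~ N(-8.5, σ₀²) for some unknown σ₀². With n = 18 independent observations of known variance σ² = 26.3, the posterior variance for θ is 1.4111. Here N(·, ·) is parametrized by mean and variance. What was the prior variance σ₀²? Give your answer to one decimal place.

σ₀² = 41.2

For the Normal–Normal model with known σ², precisions add: τ_n = τ₀ + n/σ².
So 1/σ₀² = 1/1.4111 − 18/26.3 = 0.708667 − 0.684411 = 0.024256.
Hence σ₀² = 1/0.024256 ≈ 41.2.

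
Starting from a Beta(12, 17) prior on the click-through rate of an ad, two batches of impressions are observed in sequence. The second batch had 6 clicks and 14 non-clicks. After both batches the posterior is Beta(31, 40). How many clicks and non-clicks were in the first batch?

Because Beta–binomial updating is additive in the counts, the combined data contributed (α_post−α_prior, β_post−β_prior) successes and failures.
Total across both batches: 31−12=19 clicks, 40−17=23 non-clicks.
Subtract the second batch: 19−6=13 clicks and 23−14=9 non-clicks.

13 clicks and 9 non-clicks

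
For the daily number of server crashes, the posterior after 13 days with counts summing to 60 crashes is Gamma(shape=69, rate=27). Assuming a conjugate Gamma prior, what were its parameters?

A Gamma(α, β) prior (rate parametrization) on a Poisson rate with n observations summing to S gives posterior Gamma(α+S, β+n).
So α = 69 − 60 = 9 and β = 27 − 13 = 14.

Gamma(shape=9, rate=14)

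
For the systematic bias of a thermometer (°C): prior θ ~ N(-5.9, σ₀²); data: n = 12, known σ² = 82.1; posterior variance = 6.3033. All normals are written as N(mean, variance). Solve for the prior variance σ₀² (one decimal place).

σ₀² = 80.1

For the Normal–Normal model with known σ², precisions add: τ_n = τ₀ + n/σ².
So 1/σ₀² = 1/6.3033 − 12/82.1 = 0.158647 − 0.146163 = 0.012484.
Hence σ₀² = 1/0.012484 ≈ 80.1.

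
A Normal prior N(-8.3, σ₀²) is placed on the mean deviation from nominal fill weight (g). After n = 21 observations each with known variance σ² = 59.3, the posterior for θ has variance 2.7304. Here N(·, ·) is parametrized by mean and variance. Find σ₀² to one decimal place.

For the Normal–Normal model with known σ², precisions add: τ_n = τ₀ + n/σ².
So 1/σ₀² = 1/2.7304 − 21/59.3 = 0.366247 − 0.354132 = 0.012115.
Hence σ₀² = 1/0.012115 ≈ 82.5.

σ₀² = 82.5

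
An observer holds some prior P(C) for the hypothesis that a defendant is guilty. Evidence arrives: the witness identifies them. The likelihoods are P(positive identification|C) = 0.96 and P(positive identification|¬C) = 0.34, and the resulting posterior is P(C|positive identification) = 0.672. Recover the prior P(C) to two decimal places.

In odds form, posterior odds = prior odds × likelihood ratio, so prior odds = posterior odds ÷ LR.
Posterior odds = 0.672/(1−0.672) = 2.0488. LR = 0.96/0.34 = 2.8235.
Prior odds = 2.0488/2.8235 = 0.7256, so P(C) = 0.7256/(1+0.7256) ≈ 0.42.

P(C) = 0.42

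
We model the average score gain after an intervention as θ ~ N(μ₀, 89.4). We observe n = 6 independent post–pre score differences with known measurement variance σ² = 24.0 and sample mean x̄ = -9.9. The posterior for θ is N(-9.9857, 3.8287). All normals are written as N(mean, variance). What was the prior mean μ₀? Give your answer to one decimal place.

The posterior mean is a precision-weighted average: μ_n = (τ₀μ₀ + τ_data·x̄)/(τ₀+τ_data), with τ₀=1/σ₀² and τ_data=n/σ².
Here τ₀ = 1/89.4 = 0.011186 and τ_data = 6/24.0 = 0.250000, so τ_n = 0.261186.
Rearranging for μ₀: μ₀ = (μ_n·τ_n − τ_data·x̄)/τ₀ = (-9.9857·0.261186 − 0.250000·-9.9) / 0.011186 = -0.133125/0.011186 ≈ -11.9.

μ₀ = -11.9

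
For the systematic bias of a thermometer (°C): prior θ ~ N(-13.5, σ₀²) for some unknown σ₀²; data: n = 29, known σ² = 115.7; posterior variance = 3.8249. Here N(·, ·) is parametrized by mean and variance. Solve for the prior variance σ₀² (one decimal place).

σ₀² = 92.6

Posterior precision equals prior precision plus data precision: 1/σ_n² = 1/σ₀² + n/σ².
So 1/σ₀² = 1/3.8249 − 29/115.7 = 0.261445 − 0.250648 = 0.010797.
Hence σ₀² = 1/0.010797 ≈ 92.6.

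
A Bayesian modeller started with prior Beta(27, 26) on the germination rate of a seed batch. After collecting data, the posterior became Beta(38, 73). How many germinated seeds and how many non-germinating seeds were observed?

Beta is conjugate to the binomial likelihood: posterior = Beta(a+s, b+f).
Match parameters: s=38−27=11, f=73−26=47.

11 germinated seeds and 47 non-germinating seeds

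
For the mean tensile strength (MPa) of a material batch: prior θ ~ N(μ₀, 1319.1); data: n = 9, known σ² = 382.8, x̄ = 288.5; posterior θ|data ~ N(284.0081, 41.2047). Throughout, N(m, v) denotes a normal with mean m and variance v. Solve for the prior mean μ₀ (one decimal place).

With known observation variance, the Normal–Normal posterior has precision τ_n = τ₀ + n/σ² and mean μ_n = (τ₀μ₀ + (n/σ²)x̄)/τ_n.
Here τ₀ = 1/1319.1 = 0.000758 and τ_data = 9/382.8 = 0.023511, so τ_n = 0.024269.
Rearranging for μ₀: μ₀ = (μ_n·τ_n − τ_data·x̄)/τ₀ = (284.0081·0.024269 − 0.023511·288.5) / 0.000758 = 0.109669/0.000758 ≈ 144.7.

μ₀ = 144.7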